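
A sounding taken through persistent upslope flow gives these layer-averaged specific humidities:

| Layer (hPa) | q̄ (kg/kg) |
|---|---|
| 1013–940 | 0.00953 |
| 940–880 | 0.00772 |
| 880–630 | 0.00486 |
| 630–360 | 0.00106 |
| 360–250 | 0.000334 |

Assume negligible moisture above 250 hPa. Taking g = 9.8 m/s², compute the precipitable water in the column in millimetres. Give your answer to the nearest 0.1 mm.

Precipitable water is the column-integrated vapour mass per unit area: PW = (1/g) Σ q̄ Δp, with q in kg/kg and Δp in Pa (1 kg/m² of water = 1 mm).
Layer 1013–940 hPa: Δp = 73 hPa = 7300 Pa, q̄ = 0.00953 kg/kg → 0.00953 × 7300 / 9.8 = 7.10 mm
Layer 940–880 hPa: Δp = 60 hPa = 6000 Pa, q̄ = 0.00772 kg/kg → 0.00772 × 6000 / 9.8 = 4.73 mm
Layer 880–630 hPa: Δp = 250 hPa = 25000 Pa, q̄ = 0.00486 kg/kg → 0.00486 × 25000 / 9.8 = 12.40 mm
Layer 630–360 hPa: Δp = 270 hPa = 27000 Pa, q̄ = 0.00106 kg/kg → 0.00106 × 27000 / 9.8 = 2.92 mm
Layer 360–250 hPa: Δp = 110 hPa = 11000 Pa, q̄ = 0.000334 kg/kg → 0.000334 × 11000 / 9.8 = 0.37 mm
PW = 7.10 + 4.73 + 12.40 + 2.92 + 0.37 = 27.52 ≈ 27.5 mm.

PW ≈ 27.5 mm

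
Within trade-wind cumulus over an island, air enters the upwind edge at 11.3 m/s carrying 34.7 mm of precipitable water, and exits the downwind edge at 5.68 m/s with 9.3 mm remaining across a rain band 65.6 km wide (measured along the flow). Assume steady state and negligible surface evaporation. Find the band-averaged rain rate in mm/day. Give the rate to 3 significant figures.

Column moisture flux per unit crosswind length is F = V × PW.
Inflow: F_in = 11.3 × 34.7 = 392.11 mm·m/s
Outflow: F_out = 5.68 × 9.3 = 52.824 mm·m/s
Steady-state rate R = (F_in − F_out)/L = (392.11 − 52.824) / 65600 m = 5.172e-03 mm/s.
R = 5.172e-03 × 3600 × 24 = 447 mm/day.

R ≈ 447 mm/day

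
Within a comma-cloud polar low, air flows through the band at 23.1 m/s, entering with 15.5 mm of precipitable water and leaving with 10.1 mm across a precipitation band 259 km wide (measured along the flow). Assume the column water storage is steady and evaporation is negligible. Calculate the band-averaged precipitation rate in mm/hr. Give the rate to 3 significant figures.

R ≈ 1.73 mm/hr

Column moisture flux per unit crosswind length is F = V × PW.
Inflow: F_in = 23.1 × 15.5 = 358.05 mm·m/s
Outflow: F_out = 23.1 × 10.1 = 233.31 mm·m/s
Steady-state rate R = (F_in − F_out)/L = (358.05 − 233.31) / 259000 m = 4.816e-04 mm/s.
R = 4.816e-04 × 3600 = 1.73 mm/hr.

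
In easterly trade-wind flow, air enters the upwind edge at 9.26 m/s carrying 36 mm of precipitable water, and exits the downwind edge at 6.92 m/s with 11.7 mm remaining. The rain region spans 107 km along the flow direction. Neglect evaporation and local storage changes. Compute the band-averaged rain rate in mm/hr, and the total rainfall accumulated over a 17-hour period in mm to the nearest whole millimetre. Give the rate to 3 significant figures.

Column moisture flux per unit crosswind length is F = V × PW.
Inflow: F_in = 9.26 × 36 = 333.36 mm·m/s
Outflow: F_out = 6.92 × 11.7 = 80.964 mm·m/s
Steady-state rate R = (F_in − F_out)/L = (333.36 − 80.964) / 107000 m = 2.359e-03 mm/s.
R = 2.359e-03 × 3600 = 8.49 mm/hr.
Over 17 h: total = 8.49 × 17 = 144.33 ≈ 144 mm.

R ≈ 8.49 mm/hr; total ≈ 144 mm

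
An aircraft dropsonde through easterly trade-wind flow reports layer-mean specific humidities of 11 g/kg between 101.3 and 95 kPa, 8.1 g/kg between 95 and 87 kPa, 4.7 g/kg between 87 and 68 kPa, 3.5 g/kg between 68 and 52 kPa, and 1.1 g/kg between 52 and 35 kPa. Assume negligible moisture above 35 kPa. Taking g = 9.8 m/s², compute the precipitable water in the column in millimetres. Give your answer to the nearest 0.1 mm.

Precipitable water is the column-integrated vapour mass per unit area: PW = (1/g) Σ q̄ Δp, with q in kg/kg and Δp in Pa (1 kg/m² of water = 1 mm).
Layer 101.3–95 kPa: Δp = 63 hPa = 6300 Pa, q̄ = 0.011 kg/kg → 0.011 × 6300 / 9.8 = 7.07 mm
Layer 95–87 kPa: Δp = 80 hPa = 8000 Pa, q̄ = 0.0081 kg/kg → 0.0081 × 8000 / 9.8 = 6.61 mm
Layer 87–68 kPa: Δp = 190 hPa = 19000 Pa, q̄ = 0.0047 kg/kg → 0.0047 × 19000 / 9.8 = 9.11 mm
Layer 68–52 kPa: Δp = 160 hPa = 16000 Pa, q̄ = 0.0035 kg/kg → 0.0035 × 16000 / 9.8 = 5.71 mm
Layer 52–35 kPa: Δp = 170 hPa = 17000 Pa, q̄ = 0.0011 kg/kg → 0.0011 × 17000 / 9.8 = 1.91 mm
PW = 7.07 + 6.61 + 9.11 + 5.71 + 1.91 = 30.41 ≈ 30.4 mm.

PW ≈ 30.4 mm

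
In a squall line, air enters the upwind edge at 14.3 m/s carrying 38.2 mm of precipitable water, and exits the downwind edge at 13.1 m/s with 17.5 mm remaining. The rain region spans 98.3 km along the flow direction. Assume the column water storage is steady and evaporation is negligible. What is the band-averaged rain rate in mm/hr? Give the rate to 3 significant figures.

Column moisture flux per unit crosswind length is F = V × PW.
Inflow: F_in = 14.3 × 38.2 = 546.26 mm·m/s
Outflow: F_out = 13.1 × 17.5 = 229.25 mm·m/s
Steady-state rate R = (F_in − F_out)/L = (546.26 − 229.25) / 98300 m = 3.225e-03 mm/s.
R = 3.225e-03 × 3600 = 11.6 mm/hr.

R ≈ 11.6 mm/hr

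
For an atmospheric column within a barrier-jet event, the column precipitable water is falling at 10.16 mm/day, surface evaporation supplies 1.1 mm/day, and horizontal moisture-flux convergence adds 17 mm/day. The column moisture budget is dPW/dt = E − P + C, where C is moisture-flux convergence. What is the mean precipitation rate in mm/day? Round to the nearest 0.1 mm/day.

dPW/dt = -10.16 mm/day.
P = E + C − dPW/dt = 1.1 + (17) − (-10.16) = 28.3 mm/day.

P ≈ 28.3 mm/day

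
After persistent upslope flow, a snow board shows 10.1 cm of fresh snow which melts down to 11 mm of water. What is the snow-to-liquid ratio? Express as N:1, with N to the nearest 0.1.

Ratio = snow depth / SWE = 101 mm / 11 mm = 9.2, i.e. 9.2:1.

ratio ≈ 9.2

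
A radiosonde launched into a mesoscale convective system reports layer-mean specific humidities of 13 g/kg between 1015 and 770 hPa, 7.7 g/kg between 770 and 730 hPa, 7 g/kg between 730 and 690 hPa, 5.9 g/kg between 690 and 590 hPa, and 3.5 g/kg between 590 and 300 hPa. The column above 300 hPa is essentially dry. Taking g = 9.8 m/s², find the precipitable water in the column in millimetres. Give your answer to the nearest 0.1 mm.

PW ≈ 54.9 mm

Precipitable water is the column-integrated vapour mass per unit area: PW = (1/g) Σ q̄ Δp, with q in kg/kg and Δp in Pa (1 kg/m² of water = 1 mm).
Layer 1015–770 hPa: Δp = 245 hPa = 24500 Pa, q̄ = 0.013 kg/kg → 0.013 × 24500 / 9.8 = 32.50 mm
Layer 770–730 hPa: Δp = 40 hPa = 4000 Pa, q̄ = 0.0077 kg/kg → 0.0077 × 4000 / 9.8 = 3.14 mm
Layer 730–690 hPa: Δp = 40 hPa = 4000 Pa, q̄ = 0.007 kg/kg → 0.007 × 4000 / 9.8 = 2.86 mm
Layer 690–590 hPa: Δp = 100 hPa = 10000 Pa, q̄ = 0.0059 kg/kg → 0.0059 × 10000 / 9.8 = 6.02 mm
Layer 590–300 hPa: Δp = 290 hPa = 29000 Pa, q̄ = 0.0035 kg/kg → 0.0035 × 29000 / 9.8 = 10.36 mm
PW = 32.50 + 3.14 + 2.86 + 6.02 + 10.36 = 54.88 ≈ 54.9 mm.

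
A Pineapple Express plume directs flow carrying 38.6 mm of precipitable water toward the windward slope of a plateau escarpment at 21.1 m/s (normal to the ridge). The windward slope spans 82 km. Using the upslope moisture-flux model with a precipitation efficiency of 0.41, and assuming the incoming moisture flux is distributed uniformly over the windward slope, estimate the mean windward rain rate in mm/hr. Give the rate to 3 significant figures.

R ≈ 14.7 mm/hr

Incoming column moisture flux per unit ridge length: F = V × PW = 21.1 × 38.6 = 814.46 mm·m/s.
Spread over the 82 km slope with efficiency ε = 0.41: R = ε·F/W = 0.41 × 814.46 / 82000 m = 4.072e-03 mm/s.
R = 4.072e-03 × 3600 = 14.7 mm/hr.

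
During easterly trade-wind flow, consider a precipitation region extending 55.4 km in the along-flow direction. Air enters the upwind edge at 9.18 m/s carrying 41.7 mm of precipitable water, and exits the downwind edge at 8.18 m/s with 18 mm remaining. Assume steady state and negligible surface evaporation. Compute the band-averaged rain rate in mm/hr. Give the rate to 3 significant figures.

R ≈ 15.3 mm/hr

Column moisture flux per unit crosswind length is F = V × PW.
Inflow: F_in = 9.18 × 41.7 = 382.806 mm·m/s
Outflow: F_out = 8.18 × 18 = 147.24 mm·m/s
Steady-state rate R = (F_in − F_out)/L = (382.806 − 147.24) / 55400 m = 4.252e-03 mm/s.
R = 4.252e-03 × 3600 = 15.3 mm/hr.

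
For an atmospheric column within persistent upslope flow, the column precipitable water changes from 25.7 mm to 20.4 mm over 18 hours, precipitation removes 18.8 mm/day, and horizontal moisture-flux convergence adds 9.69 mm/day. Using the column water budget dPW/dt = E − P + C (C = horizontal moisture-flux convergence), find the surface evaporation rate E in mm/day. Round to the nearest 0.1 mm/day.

E ≈ 2.0 mm/day

dPW/dt = (20.4 − 25.7) mm / (18/24 day) = -7.067 mm/day.
E = dPW/dt + P − C = (-7.067) + 18.8 − (9.69) = 2.0 mm/day.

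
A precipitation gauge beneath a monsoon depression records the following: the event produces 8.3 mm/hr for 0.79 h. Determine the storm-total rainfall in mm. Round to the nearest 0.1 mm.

Total = Σ Rᵢ Δtᵢ = 8.3 × 0.79
      = 6.557 = 6.6 mm.

total ≈ 6.6 mm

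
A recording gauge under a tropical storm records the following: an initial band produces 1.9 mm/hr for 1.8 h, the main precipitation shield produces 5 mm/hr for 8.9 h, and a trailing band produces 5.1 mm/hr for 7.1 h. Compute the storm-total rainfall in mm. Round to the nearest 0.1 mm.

total ≈ 84.1 mm

Total = Σ Rᵢ Δtᵢ = 1.9 × 1.8 + 5 × 8.9 + 5.1 × 7.1
      = 3.42 + 44.5 + 36.21 = 84.1 mm.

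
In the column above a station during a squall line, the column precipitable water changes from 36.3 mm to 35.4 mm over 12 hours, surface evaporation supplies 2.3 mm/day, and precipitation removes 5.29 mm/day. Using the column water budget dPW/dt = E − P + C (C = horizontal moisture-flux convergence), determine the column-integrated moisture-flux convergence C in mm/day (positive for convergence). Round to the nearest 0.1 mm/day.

C ≈ 1.2 mm/day

dPW/dt = (35.4 − 36.3) mm / (12/24 day) = -1.800 mm/day.
C = dPW/dt − E + P = (-1.800) − 2.3 + 5.29 = 1.2 mm/day.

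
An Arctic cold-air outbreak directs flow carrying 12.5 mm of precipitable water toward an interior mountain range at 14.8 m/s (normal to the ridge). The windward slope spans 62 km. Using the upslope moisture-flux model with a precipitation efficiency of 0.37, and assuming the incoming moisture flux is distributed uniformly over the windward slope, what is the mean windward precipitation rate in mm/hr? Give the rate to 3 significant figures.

Incoming column moisture flux per unit ridge length: F = V × PW = 14.8 × 12.5 = 185 mm·m/s.
Spread over the 62 km slope with efficiency ε = 0.37: R = ε·F/W = 0.37 × 185 / 62000 m = 1.104e-03 mm/s.
R = 1.104e-03 × 3600 = 3.97 mm/hr.

R ≈ 3.97 mm/hr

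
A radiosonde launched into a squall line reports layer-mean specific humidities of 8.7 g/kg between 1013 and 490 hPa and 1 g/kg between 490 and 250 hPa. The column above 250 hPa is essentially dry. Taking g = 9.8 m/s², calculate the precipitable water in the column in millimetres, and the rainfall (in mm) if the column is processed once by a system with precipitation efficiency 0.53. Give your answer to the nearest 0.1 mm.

Precipitable water is the column-integrated vapour mass per unit area: PW = (1/g) Σ q̄ Δp, with q in kg/kg and Δp in Pa (1 kg/m² of water = 1 mm).
Layer 1013–490 hPa: Δp = 523 hPa = 52300 Pa, q̄ = 0.0087 kg/kg → 0.0087 × 52300 / 9.8 = 46.43 mm
Layer 490–250 hPa: Δp = 240 hPa = 24000 Pa, q̄ = 0.001 kg/kg → 0.001 × 24000 / 9.8 = 2.45 mm
PW = 46.43 + 2.45 = 48.88 ≈ 48.9 mm.
Rainfall = ε × PW = 0.53 × 48.9 = 25.9 mm.

PW ≈ 48.9 mm; rainfall ≈ 25.9 mm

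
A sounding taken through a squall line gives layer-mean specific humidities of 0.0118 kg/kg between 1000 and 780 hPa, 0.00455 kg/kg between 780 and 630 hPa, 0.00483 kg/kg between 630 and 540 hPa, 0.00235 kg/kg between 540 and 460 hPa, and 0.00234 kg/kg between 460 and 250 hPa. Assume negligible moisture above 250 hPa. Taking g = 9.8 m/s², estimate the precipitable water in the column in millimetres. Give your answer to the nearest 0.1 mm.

PW ≈ 44.8 mm

Precipitable water is the column-integrated vapour mass per unit area: PW = (1/g) Σ q̄ Δp, with q in kg/kg and Δp in Pa (1 kg/m² of water = 1 mm).
Layer 1000–780 hPa: Δp = 220 hPa = 22000 Pa, q̄ = 0.0118 kg/kg → 0.0118 × 22000 / 9.8 = 26.49 mm
Layer 780–630 hPa: Δp = 150 hPa = 15000 Pa, q̄ = 0.00455 kg/kg → 0.00455 × 15000 / 9.8 = 6.96 mm
Layer 630–540 hPa: Δp = 90 hPa = 9000 Pa, q̄ = 0.00483 kg/kg → 0.00483 × 9000 / 9.8 = 4.44 mm
Layer 540–460 hPa: Δp = 80 hPa = 8000 Pa, q̄ = 0.00235 kg/kg → 0.00235 × 8000 / 9.8 = 1.92 mm
Layer 460–250 hPa: Δp = 210 hPa = 21000 Pa, q̄ = 0.00234 kg/kg → 0.00234 × 21000 / 9.8 = 5.01 mm
PW = 26.49 + 6.96 + 4.44 + 1.92 + 5.01 = 44.82 ≈ 44.8 mm.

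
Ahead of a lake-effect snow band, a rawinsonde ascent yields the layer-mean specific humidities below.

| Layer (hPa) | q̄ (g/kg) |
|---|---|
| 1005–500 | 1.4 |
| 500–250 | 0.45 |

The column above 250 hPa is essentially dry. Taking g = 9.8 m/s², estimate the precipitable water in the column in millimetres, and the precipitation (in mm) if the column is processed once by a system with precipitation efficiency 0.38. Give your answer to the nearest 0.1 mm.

Precipitable water is the column-integrated vapour mass per unit area: PW = (1/g) Σ q̄ Δp, with q in kg/kg and Δp in Pa (1 kg/m² of water = 1 mm).
Layer 1005–500 hPa: Δp = 505 hPa = 50500 Pa, q̄ = 0.0014 kg/kg → 0.0014 × 50500 / 9.8 = 7.21 mm
Layer 500–250 hPa: Δp = 250 hPa = 25000 Pa, q̄ = 0.00045 kg/kg → 0.00045 × 25000 / 9.8 = 1.15 mm
PW = 7.21 + 1.15 = 8.36 ≈ 8.4 mm.
Precipitation = ε × PW = 0.38 × 8.4 = 3.2 mm.

PW ≈ 8.4 mm; precipitation ≈ 3.2 mm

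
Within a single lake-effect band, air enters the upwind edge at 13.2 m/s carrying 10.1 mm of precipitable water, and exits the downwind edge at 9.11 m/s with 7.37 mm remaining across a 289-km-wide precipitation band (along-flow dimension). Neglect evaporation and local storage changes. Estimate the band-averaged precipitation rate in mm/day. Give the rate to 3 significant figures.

Column moisture flux per unit crosswind length is F = V × PW.
Inflow: F_in = 13.2 × 10.1 = 133.32 mm·m/s
Outflow: F_out = 9.11 × 7.37 = 67.1407 mm·m/s
Steady-state rate R = (F_in − F_out)/L = (133.32 − 67.1407) / 289000 m = 2.290e-04 mm/s.
R = 2.290e-04 × 3600 × 24 = 19.8 mm/day.

R ≈ 19.8 mm/day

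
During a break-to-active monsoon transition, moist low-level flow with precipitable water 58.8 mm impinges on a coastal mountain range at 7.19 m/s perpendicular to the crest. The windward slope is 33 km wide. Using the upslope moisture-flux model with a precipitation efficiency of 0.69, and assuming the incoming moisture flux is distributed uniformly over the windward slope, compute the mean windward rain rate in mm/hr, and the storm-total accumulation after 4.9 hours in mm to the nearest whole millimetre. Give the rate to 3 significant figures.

R ≈ 31.8 mm/hr; total ≈ 156 mm

Incoming column moisture flux per unit ridge length: F = V × PW = 7.19 × 58.8 = 422.772 mm·m/s.
Spread over the 33 km slope with efficiency ε = 0.69: R = ε·F/W = 0.69 × 422.772 / 33000 m = 8.840e-03 mm/s.
R = 8.840e-03 × 3600 = 31.8 mm/hr.
Over 4.9 h: total = 31.8 × 4.9 = 155.82 ≈ 156 mm.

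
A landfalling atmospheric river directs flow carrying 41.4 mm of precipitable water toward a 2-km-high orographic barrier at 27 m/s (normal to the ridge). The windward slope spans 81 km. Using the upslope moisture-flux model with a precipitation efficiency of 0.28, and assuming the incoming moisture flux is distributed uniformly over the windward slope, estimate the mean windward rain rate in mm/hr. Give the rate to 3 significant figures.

Incoming column moisture flux per unit ridge length: F = V × PW = 27 × 41.4 = 1117.8 mm·m/s.
Spread over the 81 km slope with efficiency ε = 0.28: R = ε·F/W = 0.28 × 1117.8 / 81000 m = 3.864e-03 mm/s.
R = 3.864e-03 × 3600 = 13.9 mm/hr.

R ≈ 13.9 mm/hr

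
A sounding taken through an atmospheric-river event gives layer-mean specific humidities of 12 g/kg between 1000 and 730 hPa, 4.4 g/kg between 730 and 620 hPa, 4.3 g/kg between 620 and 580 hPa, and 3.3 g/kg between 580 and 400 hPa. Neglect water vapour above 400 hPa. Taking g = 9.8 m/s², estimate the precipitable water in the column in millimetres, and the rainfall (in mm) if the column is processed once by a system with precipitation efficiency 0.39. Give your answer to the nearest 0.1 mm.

PW ≈ 45.8 mm; rainfall ≈ 17.9 mm

Precipitable water is the column-integrated vapour mass per unit area: PW = (1/g) Σ q̄ Δp, with q in kg/kg and Δp in Pa (1 kg/m² of water = 1 mm).
Layer 1000–730 hPa: Δp = 270 hPa = 27000 Pa, q̄ = 0.012 kg/kg → 0.012 × 27000 / 9.8 = 33.06 mm
Layer 730–620 hPa: Δp = 110 hPa = 11000 Pa, q̄ = 0.0044 kg/kg → 0.0044 × 11000 / 9.8 = 4.94 mm
Layer 620–580 hPa: Δp = 40 hPa = 4000 Pa, q̄ = 0.0043 kg/kg → 0.0043 × 4000 / 9.8 = 1.76 mm
Layer 580–400 hPa: Δp = 180 hPa = 18000 Pa, q̄ = 0.0033 kg/kg → 0.0033 × 18000 / 9.8 = 6.06 mm
PW = 33.06 + 4.94 + 1.76 + 6.06 = 45.82 ≈ 45.8 mm.
Rainfall = ε × PW = 0.39 × 45.8 = 17.9 mm.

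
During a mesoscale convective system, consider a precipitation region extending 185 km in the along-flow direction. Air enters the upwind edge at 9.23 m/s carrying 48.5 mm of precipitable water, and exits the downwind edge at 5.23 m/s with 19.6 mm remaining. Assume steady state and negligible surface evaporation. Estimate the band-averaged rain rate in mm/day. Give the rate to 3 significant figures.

R ≈ 161 mm/day

Column moisture flux per unit crosswind length is F = V × PW.
Inflow: F_in = 9.23 × 48.5 = 447.655 mm·m/s
Outflow: F_out = 5.23 × 19.6 = 102.508 mm·m/s
Steady-state rate R = (F_in − F_out)/L = (447.655 − 102.508) / 185000 m = 1.866e-03 mm/s.
R = 1.866e-03 × 3600 × 24 = 161 mm/day.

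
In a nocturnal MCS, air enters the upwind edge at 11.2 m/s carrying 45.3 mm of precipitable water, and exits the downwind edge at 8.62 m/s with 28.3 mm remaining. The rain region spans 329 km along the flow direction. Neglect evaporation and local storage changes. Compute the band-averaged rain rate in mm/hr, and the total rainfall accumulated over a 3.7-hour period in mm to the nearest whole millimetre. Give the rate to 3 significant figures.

R ≈ 2.88 mm/hr; total ≈ 11 mm

Column moisture flux per unit crosswind length is F = V × PW.
Inflow: F_in = 11.2 × 45.3 = 507.36 mm·m/s
Outflow: F_out = 8.62 × 28.3 = 243.946 mm·m/s
Steady-state rate R = (F_in − F_out)/L = (507.36 − 243.946) / 329000 m = 8.007e-04 mm/s.
R = 8.007e-04 × 3600 = 2.88 mm/hr.
Over 3.7 h: total = 2.88 × 3.7 = 10.656 ≈ 11 mm.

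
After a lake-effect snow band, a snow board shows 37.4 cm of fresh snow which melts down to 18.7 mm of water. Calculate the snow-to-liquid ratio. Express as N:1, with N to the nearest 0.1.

Ratio = snow depth / SWE = 374 mm / 18.7 mm = 20.0, i.e. 20.0:1.

ratio ≈ 20.0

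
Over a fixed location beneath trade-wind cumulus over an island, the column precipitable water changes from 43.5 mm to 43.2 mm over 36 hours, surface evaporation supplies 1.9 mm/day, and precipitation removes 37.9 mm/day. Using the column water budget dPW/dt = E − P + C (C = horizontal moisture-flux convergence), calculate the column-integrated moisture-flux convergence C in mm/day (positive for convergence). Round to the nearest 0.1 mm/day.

C ≈ 35.8 mm/day

dPW/dt = (43.2 − 43.5) mm / (36/24 day) = -0.200 mm/day.
C = dPW/dt − E + P = (-0.200) − 1.9 + 37.9 = 35.8 mm/day.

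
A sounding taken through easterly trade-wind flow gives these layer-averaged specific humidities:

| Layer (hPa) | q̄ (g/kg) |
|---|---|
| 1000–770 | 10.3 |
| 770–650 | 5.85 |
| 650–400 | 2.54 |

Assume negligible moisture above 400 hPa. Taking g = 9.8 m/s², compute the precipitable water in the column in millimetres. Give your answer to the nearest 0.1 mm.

PW ≈ 37.8 mm

Precipitable water is the column-integrated vapour mass per unit area: PW = (1/g) Σ q̄ Δp, with q in kg/kg and Δp in Pa (1 kg/m² of water = 1 mm).
Layer 1000–770 hPa: Δp = 230 hPa = 23000 Pa, q̄ = 0.0103 kg/kg → 0.0103 × 23000 / 9.8 = 24.17 mm
Layer 770–650 hPa: Δp = 120 hPa = 12000 Pa, q̄ = 0.00585 kg/kg → 0.00585 × 12000 / 9.8 = 7.16 mm
Layer 650–400 hPa: Δp = 250 hPa = 25000 Pa, q̄ = 0.00254 kg/kg → 0.00254 × 25000 / 9.8 = 6.48 mm
PW = 24.17 + 7.16 + 6.48 = 37.81 ≈ 37.8 mm.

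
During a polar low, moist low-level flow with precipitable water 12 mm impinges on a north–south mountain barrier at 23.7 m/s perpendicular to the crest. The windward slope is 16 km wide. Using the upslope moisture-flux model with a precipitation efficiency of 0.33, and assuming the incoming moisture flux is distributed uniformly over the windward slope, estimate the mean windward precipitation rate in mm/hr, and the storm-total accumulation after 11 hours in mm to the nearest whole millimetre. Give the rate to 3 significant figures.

R ≈ 21.1 mm/hr; total ≈ 232 mm

Incoming column moisture flux per unit ridge length: F = V × PW = 23.7 × 12 = 284.4 mm·m/s.
Spread over the 16 km slope with efficiency ε = 0.33: R = ε·F/W = 0.33 × 284.4 / 16000 m = 5.866e-03 mm/s.
R = 5.866e-03 × 3600 = 21.1 mm/hr.
Over 11 h: total = 21.1 × 11 = 232.1 ≈ 232 mm.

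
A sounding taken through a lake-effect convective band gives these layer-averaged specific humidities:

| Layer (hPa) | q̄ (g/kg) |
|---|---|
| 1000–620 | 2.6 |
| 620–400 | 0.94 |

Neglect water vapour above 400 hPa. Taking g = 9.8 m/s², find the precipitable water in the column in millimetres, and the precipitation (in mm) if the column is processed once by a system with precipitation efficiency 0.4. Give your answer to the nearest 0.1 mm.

Precipitable water is the column-integrated vapour mass per unit area: PW = (1/g) Σ q̄ Δp, with q in kg/kg and Δp in Pa (1 kg/m² of water = 1 mm).
Layer 1000–620 hPa: Δp = 380 hPa = 38000 Pa, q̄ = 0.0026 kg/kg → 0.0026 × 38000 / 9.8 = 10.08 mm
Layer 620–400 hPa: Δp = 220 hPa = 22000 Pa, q̄ = 0.00094 kg/kg → 0.00094 × 22000 / 9.8 = 2.11 mm
PW = 10.08 + 2.11 = 12.19 ≈ 12.2 mm.
Precipitation = ε × PW = 0.4 × 12.2 = 4.9 mm.

PW ≈ 12.2 mm; precipitation ≈ 4.9 mm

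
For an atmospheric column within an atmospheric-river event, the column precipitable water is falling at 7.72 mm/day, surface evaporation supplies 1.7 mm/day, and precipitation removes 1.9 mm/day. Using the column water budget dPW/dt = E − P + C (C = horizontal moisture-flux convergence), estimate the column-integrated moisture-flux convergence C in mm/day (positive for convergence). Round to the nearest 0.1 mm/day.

C ≈ -7.5 mm/day

dPW/dt = -7.72 mm/day.
C = dPW/dt − E + P = (-7.72) − 1.7 + 1.9 = -7.5 mm/day.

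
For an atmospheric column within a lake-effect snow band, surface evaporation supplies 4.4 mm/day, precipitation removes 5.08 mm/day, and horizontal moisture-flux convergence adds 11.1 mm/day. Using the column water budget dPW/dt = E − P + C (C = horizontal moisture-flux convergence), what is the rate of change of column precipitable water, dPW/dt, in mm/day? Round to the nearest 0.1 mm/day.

dPW/dt = E − P + C = 4.4 − 5.08 + (11.1) = 10.4 mm/day.

dPW/dt ≈ 10.4 mm/day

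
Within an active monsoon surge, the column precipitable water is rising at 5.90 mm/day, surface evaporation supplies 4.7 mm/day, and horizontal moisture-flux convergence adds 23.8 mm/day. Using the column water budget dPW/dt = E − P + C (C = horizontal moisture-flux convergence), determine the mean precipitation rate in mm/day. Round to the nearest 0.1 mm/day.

dPW/dt = +5.90 mm/day.
P = E + C − dPW/dt = 4.7 + (23.8) − (+5.90) = 22.6 mm/day.

P ≈ 22.6 mm/day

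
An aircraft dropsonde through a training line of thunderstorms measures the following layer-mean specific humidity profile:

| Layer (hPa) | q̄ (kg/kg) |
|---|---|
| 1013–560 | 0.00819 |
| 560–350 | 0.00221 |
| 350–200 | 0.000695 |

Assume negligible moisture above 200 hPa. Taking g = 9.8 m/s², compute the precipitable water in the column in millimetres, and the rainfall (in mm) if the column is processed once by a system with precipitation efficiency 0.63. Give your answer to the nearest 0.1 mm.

Precipitable water is the column-integrated vapour mass per unit area: PW = (1/g) Σ q̄ Δp, with q in kg/kg and Δp in Pa (1 kg/m² of water = 1 mm).
Layer 1013–560 hPa: Δp = 453 hPa = 45300 Pa, q̄ = 0.00819 kg/kg → 0.00819 × 45300 / 9.8 = 37.86 mm
Layer 560–350 hPa: Δp = 210 hPa = 21000 Pa, q̄ = 0.00221 kg/kg → 0.00221 × 21000 / 9.8 = 4.74 mm
Layer 350–200 hPa: Δp = 150 hPa = 15000 Pa, q̄ = 0.000695 kg/kg → 0.000695 × 15000 / 9.8 = 1.06 mm
PW = 37.86 + 4.74 + 1.06 = 43.66 ≈ 43.7 mm.
Rainfall = ε × PW = 0.63 × 43.7 = 27.5 mm.

PW ≈ 43.7 mm; rainfall ≈ 27.5 mm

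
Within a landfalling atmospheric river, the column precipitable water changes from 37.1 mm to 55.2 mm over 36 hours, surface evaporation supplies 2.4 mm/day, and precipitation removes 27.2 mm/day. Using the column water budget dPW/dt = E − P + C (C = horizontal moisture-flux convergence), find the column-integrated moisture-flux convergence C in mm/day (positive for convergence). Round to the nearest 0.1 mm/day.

dPW/dt = (55.2 − 37.1) mm / (36/24 day) = +12.067 mm/day.
C = dPW/dt − E + P = (+12.067) − 2.4 + 27.2 = 36.9 mm/day.

C ≈ 36.9 mm/day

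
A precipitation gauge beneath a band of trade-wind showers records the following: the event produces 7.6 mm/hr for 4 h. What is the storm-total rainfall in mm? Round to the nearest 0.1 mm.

Total = Σ Rᵢ Δtᵢ = 7.6 × 4
      = 30.4 = 30.4 mm.

total ≈ 30.4 mm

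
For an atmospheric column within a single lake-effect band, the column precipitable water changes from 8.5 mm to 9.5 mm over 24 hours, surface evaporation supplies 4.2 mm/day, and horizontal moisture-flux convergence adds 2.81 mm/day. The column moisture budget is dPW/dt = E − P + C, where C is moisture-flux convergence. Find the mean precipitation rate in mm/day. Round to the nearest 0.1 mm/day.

dPW/dt = (9.5 − 8.5) mm / (24/24 day) = +1.000 mm/day.
P = E + C − dPW/dt = 4.2 + (2.81) − (+1.000) = 6.0 mm/day.

P ≈ 6.0 mm/day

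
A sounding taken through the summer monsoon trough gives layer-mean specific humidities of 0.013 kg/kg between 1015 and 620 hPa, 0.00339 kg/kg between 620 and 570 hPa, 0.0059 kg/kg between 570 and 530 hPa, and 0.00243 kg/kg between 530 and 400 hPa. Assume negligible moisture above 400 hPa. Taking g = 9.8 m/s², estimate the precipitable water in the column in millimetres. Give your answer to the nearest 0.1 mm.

PW ≈ 59.8 mm

Precipitable water is the column-integrated vapour mass per unit area: PW = (1/g) Σ q̄ Δp, with q in kg/kg and Δp in Pa (1 kg/m² of water = 1 mm).
Layer 1015–620 hPa: Δp = 395 hPa = 39500 Pa, q̄ = 0.013 kg/kg → 0.013 × 39500 / 9.8 = 52.40 mm
Layer 620–570 hPa: Δp = 50 hPa = 5000 Pa, q̄ = 0.00339 kg/kg → 0.00339 × 5000 / 9.8 = 1.73 mm
Layer 570–530 hPa: Δp = 40 hPa = 4000 Pa, q̄ = 0.0059 kg/kg → 0.0059 × 4000 / 9.8 = 2.41 mm
Layer 530–400 hPa: Δp = 130 hPa = 13000 Pa, q̄ = 0.00243 kg/kg → 0.00243 × 13000 / 9.8 = 3.22 mm
PW = 52.40 + 1.73 + 2.41 + 3.22 = 59.76 ≈ 59.8 mm.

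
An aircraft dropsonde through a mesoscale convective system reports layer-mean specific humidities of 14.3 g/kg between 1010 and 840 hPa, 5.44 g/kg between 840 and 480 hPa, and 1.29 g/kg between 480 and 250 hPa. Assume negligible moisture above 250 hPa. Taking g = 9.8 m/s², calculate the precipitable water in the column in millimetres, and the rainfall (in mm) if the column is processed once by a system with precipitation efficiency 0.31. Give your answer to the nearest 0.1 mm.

PW ≈ 47.8 mm; rainfall ≈ 14.8 mm

Precipitable water is the column-integrated vapour mass per unit area: PW = (1/g) Σ q̄ Δp, with q in kg/kg and Δp in Pa (1 kg/m² of water = 1 mm).
Layer 1010–840 hPa: Δp = 170 hPa = 17000 Pa, q̄ = 0.0143 kg/kg → 0.0143 × 17000 / 9.8 = 24.81 mm
Layer 840–480 hPa: Δp = 360 hPa = 36000 Pa, q̄ = 0.00544 kg/kg → 0.00544 × 36000 / 9.8 = 19.98 mm
Layer 480–250 hPa: Δp = 230 hPa = 23000 Pa, q̄ = 0.00129 kg/kg → 0.00129 × 23000 / 9.8 = 3.03 mm
PW = 24.81 + 19.98 + 3.03 = 47.82 ≈ 47.8 mm.
Rainfall = ε × PW = 0.31 × 47.8 = 14.8 mm.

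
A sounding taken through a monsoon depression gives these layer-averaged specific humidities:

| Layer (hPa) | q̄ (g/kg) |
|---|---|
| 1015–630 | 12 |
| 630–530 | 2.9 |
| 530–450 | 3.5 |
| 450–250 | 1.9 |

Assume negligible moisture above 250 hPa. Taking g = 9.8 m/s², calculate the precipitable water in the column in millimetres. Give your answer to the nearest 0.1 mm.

PW ≈ 56.8 mm

Precipitable water is the column-integrated vapour mass per unit area: PW = (1/g) Σ q̄ Δp, with q in kg/kg and Δp in Pa (1 kg/m² of water = 1 mm).
Layer 1015–630 hPa: Δp = 385 hPa = 38500 Pa, q̄ = 0.012 kg/kg → 0.012 × 38500 / 9.8 = 47.14 mm
Layer 630–530 hPa: Δp = 100 hPa = 10000 Pa, q̄ = 0.0029 kg/kg → 0.0029 × 10000 / 9.8 = 2.96 mm
Layer 530–450 hPa: Δp = 80 hPa = 8000 Pa, q̄ = 0.0035 kg/kg → 0.0035 × 8000 / 9.8 = 2.86 mm
Layer 450–250 hPa: Δp = 200 hPa = 20000 Pa, q̄ = 0.0019 kg/kg → 0.0019 × 20000 / 9.8 = 3.88 mm
PW = 47.14 + 2.96 + 2.86 + 3.88 = 56.84 ≈ 56.8 mm.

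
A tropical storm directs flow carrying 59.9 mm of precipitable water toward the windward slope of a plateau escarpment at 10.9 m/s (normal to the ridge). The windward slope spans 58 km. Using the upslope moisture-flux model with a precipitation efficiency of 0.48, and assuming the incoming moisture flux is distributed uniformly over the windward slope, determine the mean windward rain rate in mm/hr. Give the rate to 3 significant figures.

R ≈ 19.5 mm/hr

Incoming column moisture flux per unit ridge length: F = V × PW = 10.9 × 59.9 = 652.91 mm·m/s.
Spread over the 58 km slope with efficiency ε = 0.48: R = ε·F/W = 0.48 × 652.91 / 58000 m = 5.403e-03 mm/s.
R = 5.403e-03 × 3600 = 19.5 mm/hr.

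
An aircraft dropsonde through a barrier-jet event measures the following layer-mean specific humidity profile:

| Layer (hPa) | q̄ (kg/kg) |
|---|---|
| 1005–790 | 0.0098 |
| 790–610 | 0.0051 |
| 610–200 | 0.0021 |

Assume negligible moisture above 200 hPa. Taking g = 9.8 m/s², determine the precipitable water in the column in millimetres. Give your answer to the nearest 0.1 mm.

Precipitable water is the column-integrated vapour mass per unit area: PW = (1/g) Σ q̄ Δp, with q in kg/kg and Δp in Pa (1 kg/m² of water = 1 mm).
Layer 1005–790 hPa: Δp = 215 hPa = 21500 Pa, q̄ = 0.0098 kg/kg → 0.0098 × 21500 / 9.8 = 21.50 mm
Layer 790–610 hPa: Δp = 180 hPa = 18000 Pa, q̄ = 0.0051 kg/kg → 0.0051 × 18000 / 9.8 = 9.37 mm
Layer 610–200 hPa: Δp = 410 hPa = 41000 Pa, q̄ = 0.0021 kg/kg → 0.0021 × 41000 / 9.8 = 8.79 mm
PW = 21.50 + 9.37 + 8.79 = 39.66 ≈ 39.7 mm.

PW ≈ 39.7 mm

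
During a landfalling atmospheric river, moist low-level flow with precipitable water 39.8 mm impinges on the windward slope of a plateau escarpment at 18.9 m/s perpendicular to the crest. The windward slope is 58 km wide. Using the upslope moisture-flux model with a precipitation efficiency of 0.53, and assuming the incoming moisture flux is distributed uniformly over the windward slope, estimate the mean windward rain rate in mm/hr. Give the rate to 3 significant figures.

R ≈ 24.7 mm/hr

Incoming column moisture flux per unit ridge length: F = V × PW = 18.9 × 39.8 = 752.22 mm·m/s.
Spread over the 58 km slope with efficiency ε = 0.53: R = ε·F/W = 0.53 × 752.22 / 58000 m = 6.874e-03 mm/s.
R = 6.874e-03 × 3600 = 24.7 mm/hr.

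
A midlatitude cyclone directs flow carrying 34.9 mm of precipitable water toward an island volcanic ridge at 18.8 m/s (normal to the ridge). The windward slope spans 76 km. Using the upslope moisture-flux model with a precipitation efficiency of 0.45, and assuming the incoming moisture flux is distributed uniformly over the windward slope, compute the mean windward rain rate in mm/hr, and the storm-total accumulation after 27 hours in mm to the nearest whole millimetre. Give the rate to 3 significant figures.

Incoming column moisture flux per unit ridge length: F = V × PW = 18.8 × 34.9 = 656.12 mm·m/s.
Spread over the 76 km slope with efficiency ε = 0.45: R = ε·F/W = 0.45 × 656.12 / 76000 m = 3.885e-03 mm/s.
R = 3.885e-03 × 3600 = 14.0 mm/hr.
Over 27 h: total = 14.0 × 27 = 378 mm.

R ≈ 14.0 mm/hr; total ≈ 378 mm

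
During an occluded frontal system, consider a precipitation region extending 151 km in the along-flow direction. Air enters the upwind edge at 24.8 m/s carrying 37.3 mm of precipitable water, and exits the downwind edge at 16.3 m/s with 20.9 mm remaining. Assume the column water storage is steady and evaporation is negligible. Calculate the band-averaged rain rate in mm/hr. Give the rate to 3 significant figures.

Column moisture flux per unit crosswind length is F = V × PW.
Inflow: F_in = 24.8 × 37.3 = 925.04 mm·m/s
Outflow: F_out = 16.3 × 20.9 = 340.67 mm·m/s
Steady-state rate R = (F_in − F_out)/L = (925.04 − 340.67) / 151000 m = 3.870e-03 mm/s.
R = 3.870e-03 × 3600 = 13.9 mm/hr.

R ≈ 13.9 mm/hr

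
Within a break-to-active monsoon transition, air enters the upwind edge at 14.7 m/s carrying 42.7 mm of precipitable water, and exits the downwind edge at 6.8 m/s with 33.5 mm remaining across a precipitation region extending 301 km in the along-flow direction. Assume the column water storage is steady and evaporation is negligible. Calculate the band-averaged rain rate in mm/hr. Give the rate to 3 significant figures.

R ≈ 4.78 mm/hr

Column moisture flux per unit crosswind length is F = V × PW.
Inflow: F_in = 14.7 × 42.7 = 627.69 mm·m/s
Outflow: F_out = 6.8 × 33.5 = 227.8 mm·m/s
Steady-state rate R = (F_in − F_out)/L = (627.69 − 227.8) / 301000 m = 1.329e-03 mm/s.
R = 1.329e-03 × 3600 = 4.78 mm/hr.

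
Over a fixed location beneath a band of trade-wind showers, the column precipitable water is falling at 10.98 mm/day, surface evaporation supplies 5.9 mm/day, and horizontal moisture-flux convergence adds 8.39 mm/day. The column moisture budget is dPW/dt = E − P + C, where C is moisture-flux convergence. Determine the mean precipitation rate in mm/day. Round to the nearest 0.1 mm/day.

P ≈ 25.3 mm/day

dPW/dt = -10.98 mm/day.
P = E + C − dPW/dt = 5.9 + (8.39) − (-10.98) = 25.3 mm/day.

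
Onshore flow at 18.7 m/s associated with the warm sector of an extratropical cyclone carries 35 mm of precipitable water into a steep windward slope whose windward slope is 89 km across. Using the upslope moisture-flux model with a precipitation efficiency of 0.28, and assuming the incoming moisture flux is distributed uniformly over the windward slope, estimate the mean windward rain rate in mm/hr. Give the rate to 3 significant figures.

R ≈ 7.41 mm/hr

Incoming column moisture flux per unit ridge length: F = V × PW = 18.7 × 35 = 654.5 mm·m/s.
Spread over the 89 km slope with efficiency ε = 0.28: R = ε·F/W = 0.28 × 654.5 / 89000 m = 2.059e-03 mm/s.
R = 2.059e-03 × 3600 = 7.41 mm/hr.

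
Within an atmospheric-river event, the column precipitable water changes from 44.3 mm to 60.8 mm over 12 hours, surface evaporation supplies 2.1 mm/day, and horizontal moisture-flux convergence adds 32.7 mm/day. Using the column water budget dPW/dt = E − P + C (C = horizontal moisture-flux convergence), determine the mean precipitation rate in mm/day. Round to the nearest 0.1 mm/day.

dPW/dt = (60.8 − 44.3) mm / (12/24 day) = +33.000 mm/day.
P = E + C − dPW/dt = 2.1 + (32.7) − (+33.000) = 1.8 mm/day.

P ≈ 1.8 mm/day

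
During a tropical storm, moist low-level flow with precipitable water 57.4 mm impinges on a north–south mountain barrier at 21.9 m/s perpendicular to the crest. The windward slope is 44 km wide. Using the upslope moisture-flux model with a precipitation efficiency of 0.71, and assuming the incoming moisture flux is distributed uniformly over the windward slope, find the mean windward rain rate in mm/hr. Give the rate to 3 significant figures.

Incoming column moisture flux per unit ridge length: F = V × PW = 21.9 × 57.4 = 1257.06 mm·m/s.
Spread over the 44 km slope with efficiency ε = 0.71: R = ε·F/W = 0.71 × 1257.06 / 44000 m = 2.028e-02 mm/s.
R = 2.028e-02 × 3600 = 73.0 mm/hr.

R ≈ 73.0 mm/hr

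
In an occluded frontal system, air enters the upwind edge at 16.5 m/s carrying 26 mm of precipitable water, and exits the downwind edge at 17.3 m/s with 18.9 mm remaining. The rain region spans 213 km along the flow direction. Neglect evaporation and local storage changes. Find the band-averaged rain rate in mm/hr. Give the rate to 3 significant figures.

R ≈ 1.72 mm/hr

Column moisture flux per unit crosswind length is F = V × PW.
Inflow: F_in = 16.5 × 26 = 429 mm·m/s
Outflow: F_out = 17.3 × 18.9 = 326.97 mm·m/s
Steady-state rate R = (F_in − F_out)/L = (429 − 326.97) / 213000 m = 4.790e-04 mm/s.
R = 4.790e-04 × 3600 = 1.72 mm/hr.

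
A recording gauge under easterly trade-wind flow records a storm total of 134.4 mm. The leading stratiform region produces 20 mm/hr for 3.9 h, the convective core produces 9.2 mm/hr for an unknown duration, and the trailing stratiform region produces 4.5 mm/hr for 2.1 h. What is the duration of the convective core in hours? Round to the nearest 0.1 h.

Known phases: 20 × 3.9 + 4.5 × 2.1 = 78 + 9.45 = 87.45 mm.
Remaining depth = 134.4 − 87.45 = 46.95 mm.
Duration = 46.95 / 9.2 = 5.1 h.

duration ≈ 5.1 h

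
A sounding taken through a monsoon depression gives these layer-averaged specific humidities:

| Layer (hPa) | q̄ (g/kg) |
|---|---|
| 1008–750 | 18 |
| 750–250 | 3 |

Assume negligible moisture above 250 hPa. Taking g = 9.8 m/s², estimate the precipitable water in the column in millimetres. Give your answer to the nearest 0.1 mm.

PW ≈ 62.7 mm

Precipitable water is the column-integrated vapour mass per unit area: PW = (1/g) Σ q̄ Δp, with q in kg/kg and Δp in Pa (1 kg/m² of water = 1 mm).
Layer 1008–750 hPa: Δp = 258 hPa = 25800 Pa, q̄ = 0.018 kg/kg → 0.018 × 25800 / 9.8 = 47.39 mm
Layer 750–250 hPa: Δp = 500 hPa = 50000 Pa, q̄ = 0.003 kg/kg → 0.003 × 50000 / 9.8 = 15.31 mm
PW = 47.39 + 15.31 = 62.70 ≈ 62.7 mm.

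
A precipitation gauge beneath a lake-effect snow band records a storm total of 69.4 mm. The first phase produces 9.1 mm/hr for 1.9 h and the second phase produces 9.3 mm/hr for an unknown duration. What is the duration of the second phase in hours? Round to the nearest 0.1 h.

Known phases: 9.1 × 1.9 = 17.29 mm.
Remaining depth = 69.4 − 17.29 = 52.11 mm.
Duration = 52.11 / 9.3 = 5.6 h.

duration ≈ 5.6 h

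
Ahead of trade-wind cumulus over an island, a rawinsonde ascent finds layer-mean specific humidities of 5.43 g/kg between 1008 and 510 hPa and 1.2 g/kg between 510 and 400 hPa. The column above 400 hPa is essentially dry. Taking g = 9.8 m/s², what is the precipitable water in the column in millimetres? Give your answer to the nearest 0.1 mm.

PW ≈ 28.9 mm

Precipitable water is the column-integrated vapour mass per unit area: PW = (1/g) Σ q̄ Δp, with q in kg/kg and Δp in Pa (1 kg/m² of water = 1 mm).
Layer 1008–510 hPa: Δp = 498 hPa = 49800 Pa, q̄ = 0.00543 kg/kg → 0.00543 × 49800 / 9.8 = 27.59 mm
Layer 510–400 hPa: Δp = 110 hPa = 11000 Pa, q̄ = 0.0012 kg/kg → 0.0012 × 11000 / 9.8 = 1.35 mm
PW = 27.59 + 1.35 = 28.94 ≈ 28.9 mm.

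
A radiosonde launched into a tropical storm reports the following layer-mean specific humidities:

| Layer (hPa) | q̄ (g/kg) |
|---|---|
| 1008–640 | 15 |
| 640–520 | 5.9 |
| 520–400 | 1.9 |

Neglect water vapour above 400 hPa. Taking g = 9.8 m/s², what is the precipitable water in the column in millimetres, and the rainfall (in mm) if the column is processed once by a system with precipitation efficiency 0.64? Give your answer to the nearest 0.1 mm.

Precipitable water is the column-integrated vapour mass per unit area: PW = (1/g) Σ q̄ Δp, with q in kg/kg and Δp in Pa (1 kg/m² of water = 1 mm).
Layer 1008–640 hPa: Δp = 368 hPa = 36800 Pa, q̄ = 0.015 kg/kg → 0.015 × 36800 / 9.8 = 56.33 mm
Layer 640–520 hPa: Δp = 120 hPa = 12000 Pa, q̄ = 0.0059 kg/kg → 0.0059 × 12000 / 9.8 = 7.22 mm
Layer 520–400 hPa: Δp = 120 hPa = 12000 Pa, q̄ = 0.0019 kg/kg → 0.0019 × 12000 / 9.8 = 2.33 mm
PW = 56.33 + 7.22 + 2.33 = 65.88 ≈ 65.9 mm.
Rainfall = ε × PW = 0.64 × 65.9 = 42.2 mm.

PW ≈ 65.9 mm; rainfall ≈ 42.2 mm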